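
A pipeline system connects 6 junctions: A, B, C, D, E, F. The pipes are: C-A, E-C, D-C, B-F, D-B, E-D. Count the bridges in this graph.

The edges on the cycle E-D-C-E are not bridges since each lies on that cycle.
But removing B-F disconnects B from F; removing D-B disconnects D from B; removing C-A disconnects C from A — these are bridges.
That makes 3 bridges.

3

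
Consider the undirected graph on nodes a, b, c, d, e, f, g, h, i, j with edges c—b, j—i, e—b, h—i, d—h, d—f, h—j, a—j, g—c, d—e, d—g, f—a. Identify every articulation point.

d

Removing d increases the component count from 1 to 2, so d is a cut vertex.
By contrast removing f leaves 1 component; it is not a cut vertex. No other vertex is a cut vertex either.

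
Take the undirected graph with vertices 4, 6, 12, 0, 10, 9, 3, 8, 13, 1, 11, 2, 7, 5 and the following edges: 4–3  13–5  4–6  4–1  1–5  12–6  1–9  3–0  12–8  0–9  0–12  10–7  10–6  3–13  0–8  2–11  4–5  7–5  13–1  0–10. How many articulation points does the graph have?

0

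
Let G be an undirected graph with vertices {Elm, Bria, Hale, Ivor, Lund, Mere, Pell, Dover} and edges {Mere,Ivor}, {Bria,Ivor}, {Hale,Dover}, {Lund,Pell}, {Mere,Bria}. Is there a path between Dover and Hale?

Yes

From Dover we can reach Hale, Dover, which includes Hale.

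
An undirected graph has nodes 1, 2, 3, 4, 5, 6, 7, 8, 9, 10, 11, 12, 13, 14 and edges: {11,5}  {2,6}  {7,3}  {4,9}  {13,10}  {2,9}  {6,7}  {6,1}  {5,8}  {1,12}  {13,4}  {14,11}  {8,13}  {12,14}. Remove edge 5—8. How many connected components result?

1

5 and 8 are still connected via 5-11-14-12-1-6-2-9-4-13-8, so the component count stays at 1.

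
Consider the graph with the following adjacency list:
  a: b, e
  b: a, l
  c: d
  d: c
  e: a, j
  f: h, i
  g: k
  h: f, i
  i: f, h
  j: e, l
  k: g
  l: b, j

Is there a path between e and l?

Yes

From e we can reach a, b, e, j, l, which includes l.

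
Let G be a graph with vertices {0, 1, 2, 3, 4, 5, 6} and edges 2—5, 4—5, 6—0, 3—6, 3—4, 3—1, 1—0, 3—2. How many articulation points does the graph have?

Removing 3 increases the component count from 1 to 2, so 3 is a cut vertex.
By contrast removing 6 leaves 1 component; it is not a cut vertex. No other vertex is a cut vertex either.

1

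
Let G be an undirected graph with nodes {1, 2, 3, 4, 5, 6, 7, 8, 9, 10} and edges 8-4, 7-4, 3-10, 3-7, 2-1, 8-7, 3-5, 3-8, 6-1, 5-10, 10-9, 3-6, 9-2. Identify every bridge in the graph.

none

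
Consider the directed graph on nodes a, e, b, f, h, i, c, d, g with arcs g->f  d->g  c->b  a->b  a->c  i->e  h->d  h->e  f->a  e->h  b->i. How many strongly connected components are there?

1

{a, b, c, d, e, f, g, h, i} are all mutually reachable — one SCC of size 9.
That gives 1 strongly connected component.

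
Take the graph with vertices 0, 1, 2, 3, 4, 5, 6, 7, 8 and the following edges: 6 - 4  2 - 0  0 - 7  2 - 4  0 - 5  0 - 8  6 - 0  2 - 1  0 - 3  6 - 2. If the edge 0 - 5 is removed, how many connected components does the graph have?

Before removal there is 1 component.
0 - 5 is a bridge — removing it separates 0's side from 5's side.
After removal: 2 components.

2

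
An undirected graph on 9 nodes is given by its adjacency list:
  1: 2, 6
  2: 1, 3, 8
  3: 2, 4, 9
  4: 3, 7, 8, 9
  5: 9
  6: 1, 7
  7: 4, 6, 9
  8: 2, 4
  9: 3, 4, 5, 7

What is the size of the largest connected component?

9

Starting from 1 we can reach 1, 2, 3, 4, 5, 6, 7, 8, 9. That is one component of size 9.
The largest has 9 vertices.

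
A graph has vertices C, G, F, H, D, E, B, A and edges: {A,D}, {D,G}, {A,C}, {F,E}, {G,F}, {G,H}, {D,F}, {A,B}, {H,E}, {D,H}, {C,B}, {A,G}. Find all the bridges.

none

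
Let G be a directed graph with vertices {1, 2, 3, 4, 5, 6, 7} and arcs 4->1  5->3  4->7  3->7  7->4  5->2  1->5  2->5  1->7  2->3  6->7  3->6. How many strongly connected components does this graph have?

{1, 2, 3, 4, 5, 6, 7} are all mutually reachable — one SCC of size 7.
That gives 1 strongly connected component.

1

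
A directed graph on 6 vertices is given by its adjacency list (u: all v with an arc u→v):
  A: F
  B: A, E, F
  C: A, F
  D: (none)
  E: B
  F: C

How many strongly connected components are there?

3

{A, C, F} are all mutually reachable — one SCC of size 3.
{B, E} are all mutually reachable — one SCC of size 2.
{D} is an SCC by itself.
That gives 3 strongly connected components.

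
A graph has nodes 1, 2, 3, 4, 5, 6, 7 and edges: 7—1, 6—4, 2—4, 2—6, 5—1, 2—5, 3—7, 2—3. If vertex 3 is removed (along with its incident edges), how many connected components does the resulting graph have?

With 3 gone, the remaining components are: {1, 2, 4, 5, 6, 7}.
That is 1 component.

1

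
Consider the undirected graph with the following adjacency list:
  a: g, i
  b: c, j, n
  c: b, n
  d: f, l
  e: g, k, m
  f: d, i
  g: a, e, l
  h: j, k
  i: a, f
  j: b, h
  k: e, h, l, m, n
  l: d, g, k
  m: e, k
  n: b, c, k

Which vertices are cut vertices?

Removing k increases the component count from 1 to 2, so k is a cut vertex.
By contrast removing j leaves 1 component; it is not a cut vertex. No other vertex is a cut vertex either.

k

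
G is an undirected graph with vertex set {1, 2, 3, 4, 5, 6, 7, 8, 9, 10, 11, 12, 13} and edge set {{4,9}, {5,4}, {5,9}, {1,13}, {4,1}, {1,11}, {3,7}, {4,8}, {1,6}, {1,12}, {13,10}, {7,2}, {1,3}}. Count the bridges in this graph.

10

The edges on the cycle 5-4-9-5 are not bridges since each lies on that cycle.
But removing 1—3 disconnects 1 from 3; removing 4—8 disconnects 4 from 8; removing 1—6 disconnects 1 from 6; removing 10—13 disconnects 10 from 13 — these are bridges.
In total 10 edges are bridges.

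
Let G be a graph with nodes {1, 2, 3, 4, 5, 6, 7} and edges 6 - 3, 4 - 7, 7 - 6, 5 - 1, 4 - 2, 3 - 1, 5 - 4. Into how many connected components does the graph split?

1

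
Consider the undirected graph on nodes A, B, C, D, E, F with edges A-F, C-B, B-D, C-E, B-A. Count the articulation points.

Removing A increases the component count from 1 to 2, so A is a cut vertex.
Removing B increases the component count from 1 to 3, so B is a cut vertex.
Removing C increases the component count from 1 to 2, so C is a cut vertex.
By contrast removing D leaves 1 component; it is not a cut vertex. No other vertex is a cut vertex either.

3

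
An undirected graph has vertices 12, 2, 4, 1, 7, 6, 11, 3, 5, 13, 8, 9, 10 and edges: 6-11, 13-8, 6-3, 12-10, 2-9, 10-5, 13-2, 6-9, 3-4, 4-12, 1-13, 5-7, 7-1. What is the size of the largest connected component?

13

Starting from 1 we can reach 1, 2, 3, 4, 5, 6, 7, 8, 9, 10, 11, 12, 13. That is one component of size 13.
The largest has 13 vertices.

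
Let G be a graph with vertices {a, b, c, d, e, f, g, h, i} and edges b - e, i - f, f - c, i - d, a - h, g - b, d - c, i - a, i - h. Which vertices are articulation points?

Removing b increases the component count from 2 to 3, so b is a cut vertex.
Removing i increases the component count from 2 to 3, so i is a cut vertex.
By contrast removing c leaves 2 components; it is not a cut vertex. No other vertex is a cut vertex either.

b, i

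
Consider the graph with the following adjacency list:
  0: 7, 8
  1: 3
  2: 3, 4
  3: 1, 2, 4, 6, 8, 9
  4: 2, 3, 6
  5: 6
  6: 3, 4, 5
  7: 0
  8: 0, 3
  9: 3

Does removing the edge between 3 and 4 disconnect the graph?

No

After removing 3-4, the path 3-6-4 still connects them, so the edge is not a bridge.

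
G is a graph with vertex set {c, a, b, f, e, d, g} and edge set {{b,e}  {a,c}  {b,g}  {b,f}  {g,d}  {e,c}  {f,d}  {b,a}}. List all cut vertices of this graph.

Removing b increases the component count from 1 to 2, so b is a cut vertex.
By contrast removing c leaves 1 component; it is not a cut vertex. No other vertex is a cut vertex either.

b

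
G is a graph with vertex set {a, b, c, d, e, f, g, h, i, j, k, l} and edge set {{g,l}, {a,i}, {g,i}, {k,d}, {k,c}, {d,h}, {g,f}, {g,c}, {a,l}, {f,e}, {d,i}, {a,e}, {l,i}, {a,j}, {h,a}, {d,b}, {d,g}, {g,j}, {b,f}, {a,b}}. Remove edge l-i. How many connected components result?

l and i are still connected via l-g-i, so the component count stays at 1.

1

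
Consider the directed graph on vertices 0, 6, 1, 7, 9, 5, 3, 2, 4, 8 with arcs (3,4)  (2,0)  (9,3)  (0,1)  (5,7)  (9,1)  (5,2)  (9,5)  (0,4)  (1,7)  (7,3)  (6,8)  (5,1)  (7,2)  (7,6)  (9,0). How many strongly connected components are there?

7

{0, 1, 2, 7} are all mutually reachable — one SCC of size 4.
{8} is an SCC by itself.
{3} is an SCC by itself.
{6} is an SCC by itself.
{5} is an SCC by itself.
(and 2 more singleton SCCs)
That gives 7 strongly connected components.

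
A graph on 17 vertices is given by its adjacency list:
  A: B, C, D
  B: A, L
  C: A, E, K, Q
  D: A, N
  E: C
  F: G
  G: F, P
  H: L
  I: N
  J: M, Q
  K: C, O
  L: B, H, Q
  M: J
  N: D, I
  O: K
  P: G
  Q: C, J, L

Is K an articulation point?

Deleting K raises the number of components from 2 to 3, so K is a cut vertex.

Yes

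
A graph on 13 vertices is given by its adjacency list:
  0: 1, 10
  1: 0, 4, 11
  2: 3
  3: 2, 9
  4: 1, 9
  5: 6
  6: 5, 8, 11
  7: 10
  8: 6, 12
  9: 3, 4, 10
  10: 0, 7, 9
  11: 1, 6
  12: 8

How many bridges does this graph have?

8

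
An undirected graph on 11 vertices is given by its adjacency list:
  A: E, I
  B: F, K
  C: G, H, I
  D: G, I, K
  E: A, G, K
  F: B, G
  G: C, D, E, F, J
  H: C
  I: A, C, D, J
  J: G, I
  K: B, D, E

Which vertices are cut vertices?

Removing C increases the component count from 1 to 2, so C is a cut vertex.
By contrast removing A leaves 1 component; it is not a cut vertex. No other vertex is a cut vertex either.

C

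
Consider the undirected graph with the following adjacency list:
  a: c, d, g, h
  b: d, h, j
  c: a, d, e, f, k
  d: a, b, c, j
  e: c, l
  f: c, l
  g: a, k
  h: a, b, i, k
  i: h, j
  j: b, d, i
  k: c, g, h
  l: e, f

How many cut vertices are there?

Removing c increases the component count from 1 to 2, so c is a cut vertex.
By contrast removing k leaves 1 component; it is not a cut vertex. No other vertex is a cut vertex either.

1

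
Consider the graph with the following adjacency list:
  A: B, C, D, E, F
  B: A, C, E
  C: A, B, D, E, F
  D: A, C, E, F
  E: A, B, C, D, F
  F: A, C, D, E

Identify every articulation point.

none

Removing E, for instance, still leaves 1 component. No single vertex removal increases the component count — the graph has no articulation points.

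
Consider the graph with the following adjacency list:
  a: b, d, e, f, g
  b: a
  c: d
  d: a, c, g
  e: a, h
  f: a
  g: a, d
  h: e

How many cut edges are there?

The edges on the cycle a-g-d-a are not bridges since each lies on that cycle.
But removing a-b disconnects a from b; removing e-h disconnects e from h; removing a-e disconnects a from e; removing a-f disconnects a from f — these are bridges.
In total 5 edges are bridges.

5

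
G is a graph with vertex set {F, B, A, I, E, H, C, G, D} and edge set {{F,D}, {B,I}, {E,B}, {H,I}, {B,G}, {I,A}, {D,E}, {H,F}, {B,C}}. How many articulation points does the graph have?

Removing B increases the component count from 1 to 3, so B is a cut vertex.
Removing I increases the component count from 1 to 2, so I is a cut vertex.
By contrast removing C leaves 1 component; it is not a cut vertex. No other vertex is a cut vertex either.

2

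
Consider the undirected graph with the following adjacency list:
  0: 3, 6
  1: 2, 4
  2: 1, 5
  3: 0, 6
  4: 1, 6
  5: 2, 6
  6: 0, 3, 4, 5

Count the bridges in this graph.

The edges on the cycle 6-3-0-6 are not bridges since each lies on that cycle.
Every edge lies on some cycle, so there are no bridges.

0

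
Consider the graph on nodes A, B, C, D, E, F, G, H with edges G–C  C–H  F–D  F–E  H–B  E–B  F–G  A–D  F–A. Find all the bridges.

The edges on the cycle F-A-D-F are not bridges since each lies on that cycle.
Every edge lies on some cycle, so there are no bridges.

none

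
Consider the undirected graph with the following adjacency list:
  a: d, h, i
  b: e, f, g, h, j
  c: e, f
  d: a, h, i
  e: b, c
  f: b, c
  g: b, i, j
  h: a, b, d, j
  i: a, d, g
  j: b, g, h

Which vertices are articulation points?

Removing b increases the component count from 1 to 2, so b is a cut vertex.
By contrast removing e leaves 1 component; it is not a cut vertex. No other vertex is a cut vertex either.

b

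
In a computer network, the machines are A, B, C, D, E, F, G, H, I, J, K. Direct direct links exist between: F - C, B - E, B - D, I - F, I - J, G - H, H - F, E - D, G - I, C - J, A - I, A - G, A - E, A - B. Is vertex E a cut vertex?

No

Deleting E leaves 2 components (was 2), so E is not a cut vertex.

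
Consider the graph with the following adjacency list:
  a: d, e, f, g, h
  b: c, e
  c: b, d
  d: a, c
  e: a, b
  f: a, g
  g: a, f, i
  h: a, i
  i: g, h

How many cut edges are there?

The edges on the cycle a-f-g-a are not bridges since each lies on that cycle.
Every edge lies on some cycle, so there are no bridges.

0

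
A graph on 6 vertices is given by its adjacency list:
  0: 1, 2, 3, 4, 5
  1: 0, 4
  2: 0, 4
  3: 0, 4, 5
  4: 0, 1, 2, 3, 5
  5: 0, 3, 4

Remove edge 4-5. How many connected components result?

1

4 and 5 are still connected via 4-3-5, so the component count stays at 1.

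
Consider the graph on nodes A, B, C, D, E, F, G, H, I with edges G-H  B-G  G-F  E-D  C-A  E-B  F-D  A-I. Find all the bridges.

A-C, A-I, G-H

The edges on the cycle E-B-G-F-D-E are not bridges since each lies on that cycle.
But removing C-A disconnects C from A; removing G-H disconnects G from H; removing I-A disconnects I from A — these are bridges.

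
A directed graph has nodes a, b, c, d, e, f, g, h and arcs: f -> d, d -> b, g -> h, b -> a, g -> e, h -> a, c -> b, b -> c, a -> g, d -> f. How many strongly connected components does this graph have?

{a, g, h} are all mutually reachable — one SCC of size 3.
{b, c} are all mutually reachable — one SCC of size 2.
{d, f} are all mutually reachable — one SCC of size 2.
{e} is an SCC by itself.
That gives 4 strongly connected components.

4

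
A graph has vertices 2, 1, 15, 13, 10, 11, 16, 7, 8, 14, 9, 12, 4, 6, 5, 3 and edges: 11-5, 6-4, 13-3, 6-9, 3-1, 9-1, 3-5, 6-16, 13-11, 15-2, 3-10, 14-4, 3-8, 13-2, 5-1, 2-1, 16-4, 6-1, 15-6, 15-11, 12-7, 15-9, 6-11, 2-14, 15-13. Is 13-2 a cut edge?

After removing 13-2, the path 13-15-2 still connects them, so the edge is not a bridge.

No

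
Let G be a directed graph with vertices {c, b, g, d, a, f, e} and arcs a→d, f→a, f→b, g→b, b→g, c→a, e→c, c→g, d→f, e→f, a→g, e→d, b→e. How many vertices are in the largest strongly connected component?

7

{a, b, c, d, e, f, g} are all mutually reachable — one SCC of size 7.
The largest has 7 vertices.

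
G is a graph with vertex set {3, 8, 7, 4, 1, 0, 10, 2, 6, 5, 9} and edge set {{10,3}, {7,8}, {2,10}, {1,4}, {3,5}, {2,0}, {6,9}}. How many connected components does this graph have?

4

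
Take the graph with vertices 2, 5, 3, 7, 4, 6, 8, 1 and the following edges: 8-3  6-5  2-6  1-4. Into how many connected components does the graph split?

4

7 is isolated — a component by itself.
Starting from 1 we can reach 1, 4. That is one component of size 2.
Starting from 3 we can reach 3, 8. That is one component of size 2.
Starting from 2 we can reach 2, 5, 6. That is one component of size 3.
Total: 4 components.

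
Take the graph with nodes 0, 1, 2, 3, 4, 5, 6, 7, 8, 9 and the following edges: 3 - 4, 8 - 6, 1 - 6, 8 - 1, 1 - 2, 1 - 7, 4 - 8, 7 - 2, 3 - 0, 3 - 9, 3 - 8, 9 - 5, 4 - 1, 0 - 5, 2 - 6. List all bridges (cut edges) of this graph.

none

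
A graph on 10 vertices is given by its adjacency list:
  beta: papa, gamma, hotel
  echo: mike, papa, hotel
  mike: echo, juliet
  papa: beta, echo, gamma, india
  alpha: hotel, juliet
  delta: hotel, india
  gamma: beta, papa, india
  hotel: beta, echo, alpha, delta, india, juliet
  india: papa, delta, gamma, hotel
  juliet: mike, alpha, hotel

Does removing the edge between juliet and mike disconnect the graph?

No

After removing juliet-mike, the path juliet-hotel-echo-mike still connects them, so the edge is not a bridge.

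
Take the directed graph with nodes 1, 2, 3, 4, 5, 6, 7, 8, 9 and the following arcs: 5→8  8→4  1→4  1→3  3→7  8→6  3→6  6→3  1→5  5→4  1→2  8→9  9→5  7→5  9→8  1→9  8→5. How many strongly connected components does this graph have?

{3, 5, 6, 7, 8, 9} are all mutually reachable — one SCC of size 6.
{2} is an SCC by itself.
{4} is an SCC by itself.
{1} is an SCC by itself.
That gives 4 strongly connected components.

4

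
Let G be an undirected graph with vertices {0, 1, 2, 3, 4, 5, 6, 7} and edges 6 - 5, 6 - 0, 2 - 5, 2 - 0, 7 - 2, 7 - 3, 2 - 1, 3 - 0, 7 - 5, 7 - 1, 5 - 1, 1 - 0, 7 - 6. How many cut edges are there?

The edges on the cycle 7-6-5-1-2-7 are not bridges since each lies on that cycle.
Every edge lies on some cycle, so there are no bridges.

0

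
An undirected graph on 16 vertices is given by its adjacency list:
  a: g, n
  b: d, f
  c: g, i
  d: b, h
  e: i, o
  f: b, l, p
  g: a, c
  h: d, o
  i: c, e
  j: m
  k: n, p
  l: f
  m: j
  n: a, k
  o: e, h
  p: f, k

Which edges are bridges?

The edges on the cycle p-k-n-a-g-c-i-e-o-h-d-b-f-p are not bridges since each lies on that cycle.
But removing f-l disconnects f from l; removing m-j disconnects m from j — these are bridges.

f-l, j-m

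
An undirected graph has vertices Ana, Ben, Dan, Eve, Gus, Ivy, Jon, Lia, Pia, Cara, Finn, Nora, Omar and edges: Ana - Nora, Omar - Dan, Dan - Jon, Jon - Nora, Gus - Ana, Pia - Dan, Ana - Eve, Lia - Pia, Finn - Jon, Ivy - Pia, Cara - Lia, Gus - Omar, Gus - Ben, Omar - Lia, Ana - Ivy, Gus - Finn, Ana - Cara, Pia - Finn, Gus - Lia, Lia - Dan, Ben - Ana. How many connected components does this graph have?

Starting from Ana we can reach Ana, Ben, Dan, Eve, Gus, Ivy, Jon, Lia, Pia, Cara, Finn, Nora, Omar. That is one component of size 13.
Total: 1 component.

1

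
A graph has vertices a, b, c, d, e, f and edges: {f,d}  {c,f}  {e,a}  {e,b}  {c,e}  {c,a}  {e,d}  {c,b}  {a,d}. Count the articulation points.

Removing f, for instance, still leaves 1 component. No single vertex removal increases the component count — the graph has no articulation points.

0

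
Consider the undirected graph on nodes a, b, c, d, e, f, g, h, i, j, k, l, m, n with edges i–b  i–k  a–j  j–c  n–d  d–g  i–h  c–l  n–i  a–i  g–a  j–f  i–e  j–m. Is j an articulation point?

Yes

Deleting j raises the number of components from 1 to 4, so j is a cut vertex.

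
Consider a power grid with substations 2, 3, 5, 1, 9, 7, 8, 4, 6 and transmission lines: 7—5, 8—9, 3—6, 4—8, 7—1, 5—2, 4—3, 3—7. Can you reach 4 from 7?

From 7 we can reach 1, 2, 3, 4, 5, 6, 7, 8, 9, which includes 4.

Yes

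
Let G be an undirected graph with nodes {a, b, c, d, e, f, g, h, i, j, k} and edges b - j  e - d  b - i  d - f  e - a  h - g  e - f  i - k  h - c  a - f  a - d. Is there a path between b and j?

From b we can reach b, i, j, k, which includes j.

Yes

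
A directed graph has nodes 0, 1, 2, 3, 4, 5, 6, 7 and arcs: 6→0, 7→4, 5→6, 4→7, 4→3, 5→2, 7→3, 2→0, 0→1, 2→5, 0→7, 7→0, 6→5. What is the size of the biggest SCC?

{2, 5, 6} are all mutually reachable — one SCC of size 3.
{0, 4, 7} are all mutually reachable — one SCC of size 3.
{1} is an SCC by itself.
{3} is an SCC by itself.
The largest has 3 vertices.

3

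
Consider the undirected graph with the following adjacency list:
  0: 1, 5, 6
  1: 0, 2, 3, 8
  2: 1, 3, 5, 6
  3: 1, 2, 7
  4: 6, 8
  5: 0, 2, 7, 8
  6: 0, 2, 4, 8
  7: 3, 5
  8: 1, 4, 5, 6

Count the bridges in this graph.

0

The edges on the cycle 1-8-5-2-1 are not bridges since each lies on that cycle.
Every edge lies on some cycle, so there are no bridges.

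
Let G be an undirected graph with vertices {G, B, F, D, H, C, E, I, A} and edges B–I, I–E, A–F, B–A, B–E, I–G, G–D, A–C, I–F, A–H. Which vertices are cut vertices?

Removing A increases the component count from 1 to 3, so A is a cut vertex.
Removing G increases the component count from 1 to 2, so G is a cut vertex.
Removing I increases the component count from 1 to 2, so I is a cut vertex.
By contrast removing F leaves 1 component; it is not a cut vertex. No other vertex is a cut vertex either.

A, G, I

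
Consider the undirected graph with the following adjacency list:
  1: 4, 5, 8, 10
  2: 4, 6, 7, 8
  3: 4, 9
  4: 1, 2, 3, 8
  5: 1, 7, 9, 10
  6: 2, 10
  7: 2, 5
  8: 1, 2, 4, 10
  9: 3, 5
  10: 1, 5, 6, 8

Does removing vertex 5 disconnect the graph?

Deleting 5 leaves 1 component (was 1) (its neighbors 1, 7, 9, 10 remain connected to each other), so 5 is not a cut vertex.

No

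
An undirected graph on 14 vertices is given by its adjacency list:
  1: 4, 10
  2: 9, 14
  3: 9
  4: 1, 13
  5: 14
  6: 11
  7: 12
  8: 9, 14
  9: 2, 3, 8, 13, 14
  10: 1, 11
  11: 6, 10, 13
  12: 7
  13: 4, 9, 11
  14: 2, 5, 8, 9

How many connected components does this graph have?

2

Starting from 7 we can reach 7, 12. That is one component of size 2.
Starting from 1 we can reach 1, 2, 3, 4, 5, 6, 8, 9, 10, 11, 13, 14. That is one component of size 12.
Total: 2 components.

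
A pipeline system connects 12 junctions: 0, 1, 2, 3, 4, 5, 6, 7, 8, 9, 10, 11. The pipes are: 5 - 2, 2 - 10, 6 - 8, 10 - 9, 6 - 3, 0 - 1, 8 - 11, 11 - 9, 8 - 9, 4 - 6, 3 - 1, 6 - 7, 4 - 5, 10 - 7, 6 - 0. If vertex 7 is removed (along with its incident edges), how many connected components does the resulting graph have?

With 7 gone, the remaining components are: {0, 1, 2, 3, 4, 5, 6, 8, 9, 10, 11}.
That is 1 component.

1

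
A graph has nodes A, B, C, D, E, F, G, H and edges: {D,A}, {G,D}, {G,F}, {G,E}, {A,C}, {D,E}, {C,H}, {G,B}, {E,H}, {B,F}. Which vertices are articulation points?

Removing G increases the component count from 1 to 2, so G is a cut vertex.
By contrast removing D leaves 1 component; it is not a cut vertex. No other vertex is a cut vertex either.

G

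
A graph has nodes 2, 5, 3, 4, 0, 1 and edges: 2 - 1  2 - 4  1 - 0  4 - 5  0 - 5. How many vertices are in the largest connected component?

5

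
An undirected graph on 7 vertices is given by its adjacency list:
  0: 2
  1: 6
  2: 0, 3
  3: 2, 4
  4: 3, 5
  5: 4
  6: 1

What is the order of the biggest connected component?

5

Starting from 1 we can reach 1, 6. That is one component of size 2.
Starting from 0 we can reach 0, 2, 3, 4, 5. That is one component of size 5.
The largest has 5 vertices.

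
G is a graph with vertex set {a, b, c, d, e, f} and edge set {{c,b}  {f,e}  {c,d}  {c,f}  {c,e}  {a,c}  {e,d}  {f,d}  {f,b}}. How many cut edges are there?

1

The edges on the cycle c-f-b-c are not bridges since each lies on that cycle.
But removing a-c disconnects a from c — this is a bridge.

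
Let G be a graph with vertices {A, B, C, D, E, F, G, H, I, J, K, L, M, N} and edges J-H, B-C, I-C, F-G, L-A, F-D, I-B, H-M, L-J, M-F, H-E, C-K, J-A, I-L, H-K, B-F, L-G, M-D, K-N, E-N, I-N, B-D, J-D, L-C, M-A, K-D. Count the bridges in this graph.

0

The edges on the cycle I-B-D-K-C-L-I are not bridges since each lies on that cycle.
Every edge lies on some cycle, so there are no bridges.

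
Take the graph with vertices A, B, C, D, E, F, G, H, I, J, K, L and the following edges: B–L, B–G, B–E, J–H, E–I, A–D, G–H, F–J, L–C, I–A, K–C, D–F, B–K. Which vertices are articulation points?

Removing B increases the component count from 1 to 2, so B is a cut vertex.
By contrast removing K leaves 1 component; it is not a cut vertex. No other vertex is a cut vertex either.

B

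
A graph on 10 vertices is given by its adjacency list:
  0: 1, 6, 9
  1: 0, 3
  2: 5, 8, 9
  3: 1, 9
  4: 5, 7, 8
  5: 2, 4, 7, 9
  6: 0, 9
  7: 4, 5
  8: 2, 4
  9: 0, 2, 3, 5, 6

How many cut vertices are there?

Removing 9 increases the component count from 1 to 2, so 9 is a cut vertex.
By contrast removing 8 leaves 1 component; it is not a cut vertex. No other vertex is a cut vertex either.

1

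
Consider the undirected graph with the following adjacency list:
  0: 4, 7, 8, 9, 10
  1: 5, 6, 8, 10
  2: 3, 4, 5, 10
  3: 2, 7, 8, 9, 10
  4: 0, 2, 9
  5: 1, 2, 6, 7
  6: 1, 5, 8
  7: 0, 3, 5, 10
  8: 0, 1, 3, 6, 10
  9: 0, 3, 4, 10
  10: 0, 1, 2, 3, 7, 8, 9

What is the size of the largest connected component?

11

Starting from 0 we can reach 0, 1, 2, 3, 4, 5, 6, 7, 8, 9, 10. That is one component of size 11.
The largest has 11 vertices.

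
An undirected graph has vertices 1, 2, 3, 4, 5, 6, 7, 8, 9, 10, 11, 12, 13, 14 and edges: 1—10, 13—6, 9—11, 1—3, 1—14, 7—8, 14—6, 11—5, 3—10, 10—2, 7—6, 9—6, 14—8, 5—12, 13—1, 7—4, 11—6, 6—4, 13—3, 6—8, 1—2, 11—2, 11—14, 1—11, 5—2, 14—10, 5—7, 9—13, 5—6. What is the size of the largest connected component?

14

Starting from 1 we can reach 1, 2, 3, 4, 5, 6, 7, 8, 9, 10, 11, 12, 13, 14. That is one component of size 14.
The largest has 14 vertices.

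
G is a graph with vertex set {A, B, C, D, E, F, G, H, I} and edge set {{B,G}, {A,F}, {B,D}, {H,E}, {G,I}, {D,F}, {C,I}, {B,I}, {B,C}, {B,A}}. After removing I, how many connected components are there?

With I gone, the remaining components are: {E, H}; {A, B, C, D, F, G}.
That is 2 components.

2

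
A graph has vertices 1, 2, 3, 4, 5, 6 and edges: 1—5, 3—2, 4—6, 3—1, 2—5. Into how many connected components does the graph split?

2

Starting from 4 we can reach 4, 6. That is one component of size 2.
Starting from 1 we can reach 1, 2, 3, 5. That is one component of size 4.
Total: 2 components.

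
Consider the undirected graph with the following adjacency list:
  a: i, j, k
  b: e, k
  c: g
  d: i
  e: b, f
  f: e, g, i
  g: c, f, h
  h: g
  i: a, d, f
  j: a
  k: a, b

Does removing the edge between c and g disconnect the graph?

Yes

Removing c-g leaves no path between c and g: the component count goes from 1 to 2. So it is a bridge.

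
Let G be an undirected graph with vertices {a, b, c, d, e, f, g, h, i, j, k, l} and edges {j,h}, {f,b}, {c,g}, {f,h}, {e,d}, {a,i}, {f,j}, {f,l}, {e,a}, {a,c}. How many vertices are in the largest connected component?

6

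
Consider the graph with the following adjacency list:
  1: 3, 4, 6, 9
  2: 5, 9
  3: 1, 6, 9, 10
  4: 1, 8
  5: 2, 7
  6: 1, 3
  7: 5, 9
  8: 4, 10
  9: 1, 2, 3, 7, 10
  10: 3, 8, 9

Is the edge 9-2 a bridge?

No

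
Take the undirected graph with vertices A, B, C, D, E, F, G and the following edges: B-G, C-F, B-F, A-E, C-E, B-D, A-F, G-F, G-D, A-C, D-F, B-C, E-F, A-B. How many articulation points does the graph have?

0

Removing B, for instance, still leaves 1 component. No single vertex removal increases the component count — the graph has no articulation points.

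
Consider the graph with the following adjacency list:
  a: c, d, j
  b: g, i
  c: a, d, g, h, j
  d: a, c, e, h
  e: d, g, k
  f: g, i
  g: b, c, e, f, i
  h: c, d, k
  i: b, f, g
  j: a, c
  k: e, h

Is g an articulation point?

Deleting g raises the number of components from 1 to 2, so g is a cut vertex.

Yes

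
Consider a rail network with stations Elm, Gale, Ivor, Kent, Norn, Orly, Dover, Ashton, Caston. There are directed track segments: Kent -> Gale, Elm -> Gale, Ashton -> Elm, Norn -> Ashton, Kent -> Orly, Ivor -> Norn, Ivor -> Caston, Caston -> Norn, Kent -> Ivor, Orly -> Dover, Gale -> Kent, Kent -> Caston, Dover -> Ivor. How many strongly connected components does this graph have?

{Elm, Gale, Ivor, Kent, Norn, Orly, Dover, Ashton, Caston} are all mutually reachable — one SCC of size 9.
That gives 1 strongly connected component.

1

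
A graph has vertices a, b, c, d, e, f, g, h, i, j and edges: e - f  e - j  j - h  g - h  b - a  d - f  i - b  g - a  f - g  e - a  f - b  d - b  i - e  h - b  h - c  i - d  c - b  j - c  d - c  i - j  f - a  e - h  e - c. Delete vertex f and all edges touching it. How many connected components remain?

With f gone, the remaining components are: {a, b, c, d, e, g, h, i, j}.
That is 1 component.

1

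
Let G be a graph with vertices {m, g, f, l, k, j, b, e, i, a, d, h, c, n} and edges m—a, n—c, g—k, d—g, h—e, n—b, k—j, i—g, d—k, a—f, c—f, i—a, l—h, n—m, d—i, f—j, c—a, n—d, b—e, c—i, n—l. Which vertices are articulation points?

n

Removing n increases the component count from 1 to 2, so n is a cut vertex.
By contrast removing h leaves 1 component; it is not a cut vertex. No other vertex is a cut vertex either.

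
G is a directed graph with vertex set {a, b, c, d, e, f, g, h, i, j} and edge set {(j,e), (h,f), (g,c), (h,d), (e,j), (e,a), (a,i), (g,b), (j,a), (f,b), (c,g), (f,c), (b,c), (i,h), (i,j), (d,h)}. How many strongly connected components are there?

{a, e, i, j} are all mutually reachable — one SCC of size 4.
{b, c, g} are all mutually reachable — one SCC of size 3.
{d, h} are all mutually reachable — one SCC of size 2.
{f} is an SCC by itself.
That gives 4 strongly connected components.

4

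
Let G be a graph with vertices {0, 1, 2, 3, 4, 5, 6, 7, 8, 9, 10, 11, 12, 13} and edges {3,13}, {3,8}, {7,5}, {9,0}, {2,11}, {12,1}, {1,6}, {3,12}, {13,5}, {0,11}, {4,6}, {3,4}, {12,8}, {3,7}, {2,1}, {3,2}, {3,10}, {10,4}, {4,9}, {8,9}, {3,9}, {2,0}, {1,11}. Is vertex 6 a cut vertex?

No

Deleting 6 leaves 1 component (was 1) (its neighbors 1, 4 remain connected to each other), so 6 is not a cut vertex.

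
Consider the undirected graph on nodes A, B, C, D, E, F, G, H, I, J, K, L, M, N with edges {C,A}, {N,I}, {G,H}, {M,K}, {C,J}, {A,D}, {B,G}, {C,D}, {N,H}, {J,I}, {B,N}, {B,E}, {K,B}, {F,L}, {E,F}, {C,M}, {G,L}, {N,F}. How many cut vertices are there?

Removing C increases the component count from 1 to 2, so C is a cut vertex.
By contrast removing F leaves 1 component; it is not a cut vertex. No other vertex is a cut vertex either.

1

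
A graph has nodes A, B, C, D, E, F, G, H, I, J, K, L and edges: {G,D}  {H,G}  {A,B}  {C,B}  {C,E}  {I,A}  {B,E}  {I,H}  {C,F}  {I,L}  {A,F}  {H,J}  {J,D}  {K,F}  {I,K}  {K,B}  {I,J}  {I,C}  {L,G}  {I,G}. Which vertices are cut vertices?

I

Removing I increases the component count from 1 to 2, so I is a cut vertex.
By contrast removing B leaves 1 component; it is not a cut vertex. No other vertex is a cut vertex either.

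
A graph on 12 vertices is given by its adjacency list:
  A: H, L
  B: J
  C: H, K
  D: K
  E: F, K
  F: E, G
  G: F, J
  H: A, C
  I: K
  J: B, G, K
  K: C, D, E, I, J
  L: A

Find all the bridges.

The edges on the cycle F-G-J-K-E-F are not bridges since each lies on that cycle.
But removing K-D disconnects K from D; removing J-B disconnects J from B; removing H-A disconnects H from A; removing I-K disconnects I from K — these are bridges.
In total 7 edges are bridges.

A-H, A-L, B-J, C-H, C-K, D-K, I-K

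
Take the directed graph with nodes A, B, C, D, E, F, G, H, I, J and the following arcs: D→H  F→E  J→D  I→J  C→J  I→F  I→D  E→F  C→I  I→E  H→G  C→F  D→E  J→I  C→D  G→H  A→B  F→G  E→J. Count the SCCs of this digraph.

{D, E, F, I, J} are all mutually reachable — one SCC of size 5.
{G, H} are all mutually reachable — one SCC of size 2.
{B} is an SCC by itself.
{A} is an SCC by itself.
{C} is an SCC by itself.
That gives 5 strongly connected components.

5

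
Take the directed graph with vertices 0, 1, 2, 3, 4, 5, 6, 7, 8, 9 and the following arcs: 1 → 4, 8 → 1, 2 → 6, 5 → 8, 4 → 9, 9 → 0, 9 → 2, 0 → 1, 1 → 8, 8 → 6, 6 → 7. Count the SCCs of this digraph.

{0, 1, 4, 8, 9} are all mutually reachable — one SCC of size 5.
{6} is an SCC by itself.
{2} is an SCC by itself.
{7} is an SCC by itself.
{5} is an SCC by itself.
(and 1 more singleton SCC)
That gives 6 strongly connected components.

6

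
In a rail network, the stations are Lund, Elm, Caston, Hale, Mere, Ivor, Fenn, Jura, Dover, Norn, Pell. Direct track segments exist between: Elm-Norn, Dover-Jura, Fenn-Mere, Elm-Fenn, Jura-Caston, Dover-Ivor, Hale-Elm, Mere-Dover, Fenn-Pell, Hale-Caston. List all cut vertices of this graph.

Elm, Fenn, Dover

Removing Elm increases the component count from 2 to 3, so Elm is a cut vertex.
Removing Fenn increases the component count from 2 to 3, so Fenn is a cut vertex.
Removing Dover increases the component count from 2 to 3, so Dover is a cut vertex.
By contrast removing Ivor leaves 2 components; it is not a cut vertex. No other vertex is a cut vertex either.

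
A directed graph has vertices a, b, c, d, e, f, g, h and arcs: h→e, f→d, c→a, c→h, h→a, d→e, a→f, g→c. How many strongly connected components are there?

8

{c} is an SCC by itself.
{e} is an SCC by itself.
{f} is an SCC by itself.
{a} is an SCC by itself.
{b} is an SCC by itself.
(and 3 more singleton SCCs)
That gives 8 strongly connected components.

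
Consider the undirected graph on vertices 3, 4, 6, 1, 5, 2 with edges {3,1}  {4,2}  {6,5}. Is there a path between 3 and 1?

From 3 we can reach 1, 3, which includes 1.

Yes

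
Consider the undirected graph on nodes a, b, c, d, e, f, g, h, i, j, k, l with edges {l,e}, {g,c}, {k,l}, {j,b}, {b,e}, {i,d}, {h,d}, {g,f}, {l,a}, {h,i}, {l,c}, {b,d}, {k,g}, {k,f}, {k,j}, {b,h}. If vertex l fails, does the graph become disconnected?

Yes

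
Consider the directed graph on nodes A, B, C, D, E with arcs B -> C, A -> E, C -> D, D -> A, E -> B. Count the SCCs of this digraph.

1

{A, B, C, D, E} are all mutually reachable — one SCC of size 5.
That gives 1 strongly connected component.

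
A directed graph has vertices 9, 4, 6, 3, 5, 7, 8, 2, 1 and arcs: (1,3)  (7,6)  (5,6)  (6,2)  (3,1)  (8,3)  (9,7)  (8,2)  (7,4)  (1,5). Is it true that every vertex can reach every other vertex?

No

There is no directed path from 5 to 4, so the graph is not strongly connected.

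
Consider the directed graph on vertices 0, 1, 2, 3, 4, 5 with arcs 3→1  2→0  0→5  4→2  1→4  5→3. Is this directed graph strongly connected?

From 4 we can reach every vertex (0, 1, 2, 3, 4, 5), and every vertex can reach 4 (0, 1, 2, 3, 4, 5). So the whole graph is one strongly connected component.

Yes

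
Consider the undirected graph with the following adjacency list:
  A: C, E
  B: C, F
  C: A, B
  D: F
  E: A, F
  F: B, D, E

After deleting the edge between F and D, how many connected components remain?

2

Before removal there is 1 component.
F-D is a bridge — removing it separates F's side from D's side.
After removal: 2 components.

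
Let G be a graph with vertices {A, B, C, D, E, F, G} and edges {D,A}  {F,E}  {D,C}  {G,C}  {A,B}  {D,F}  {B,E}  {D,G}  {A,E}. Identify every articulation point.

Removing D increases the component count from 1 to 2, so D is a cut vertex.
By contrast removing F leaves 1 component; it is not a cut vertex. No other vertex is a cut vertex either.

D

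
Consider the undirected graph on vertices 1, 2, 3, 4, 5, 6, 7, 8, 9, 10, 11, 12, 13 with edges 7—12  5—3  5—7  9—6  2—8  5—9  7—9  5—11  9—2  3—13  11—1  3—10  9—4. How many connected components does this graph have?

Starting from 1 we can reach 1, 2, 3, 4, 5, 6, 7, 8, 9, 10, 11, 12, 13. That is one component of size 13.
Total: 1 component.

1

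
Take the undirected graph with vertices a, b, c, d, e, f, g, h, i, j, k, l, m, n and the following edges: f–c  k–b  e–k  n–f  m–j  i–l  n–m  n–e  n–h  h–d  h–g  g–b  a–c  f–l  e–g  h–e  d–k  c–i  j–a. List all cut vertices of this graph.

Removing n increases the component count from 1 to 2, so n is a cut vertex.
By contrast removing h leaves 1 component; it is not a cut vertex. No other vertex is a cut vertex either.

n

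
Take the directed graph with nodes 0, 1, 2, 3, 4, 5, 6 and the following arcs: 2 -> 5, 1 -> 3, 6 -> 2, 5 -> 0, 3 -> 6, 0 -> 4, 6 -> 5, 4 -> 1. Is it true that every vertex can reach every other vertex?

Yes

From 2 we can reach every vertex (0, 1, 2, 3, 4, 5, 6), and every vertex can reach 2 (0, 1, 2, 3, 4, 5, 6). So the whole graph is one strongly connected component.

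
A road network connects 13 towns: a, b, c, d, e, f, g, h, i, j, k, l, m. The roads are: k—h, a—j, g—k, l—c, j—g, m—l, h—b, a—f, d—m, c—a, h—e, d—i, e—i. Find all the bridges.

a-f, b-h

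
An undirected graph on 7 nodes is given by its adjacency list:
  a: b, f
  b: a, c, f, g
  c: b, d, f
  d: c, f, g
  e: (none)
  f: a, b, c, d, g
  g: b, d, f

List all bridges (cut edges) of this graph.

The edges on the cycle f-b-g-f are not bridges since each lies on that cycle.
Every edge lies on some cycle, so there are no bridges.

none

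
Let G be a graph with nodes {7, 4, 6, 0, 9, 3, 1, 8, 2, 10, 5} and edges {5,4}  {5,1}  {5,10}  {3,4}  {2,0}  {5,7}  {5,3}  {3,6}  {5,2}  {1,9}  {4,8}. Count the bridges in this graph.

8

The edges on the cycle 5-3-4-5 are not bridges since each lies on that cycle.
But removing 8–4 disconnects 8 from 4; removing 3–6 disconnects 3 from 6; removing 5–2 disconnects 5 from 2; removing 5–7 disconnects 5 from 7 — these are bridges.
In total 8 edges are bridges.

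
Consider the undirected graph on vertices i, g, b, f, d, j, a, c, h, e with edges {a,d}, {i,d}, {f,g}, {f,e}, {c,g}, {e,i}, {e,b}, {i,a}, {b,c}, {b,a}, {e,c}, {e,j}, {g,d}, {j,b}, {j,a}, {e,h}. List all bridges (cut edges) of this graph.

e-h

The edges on the cycle e-i-d-g-c-e are not bridges since each lies on that cycle.
But removing h-e disconnects h from e — this is a bridge.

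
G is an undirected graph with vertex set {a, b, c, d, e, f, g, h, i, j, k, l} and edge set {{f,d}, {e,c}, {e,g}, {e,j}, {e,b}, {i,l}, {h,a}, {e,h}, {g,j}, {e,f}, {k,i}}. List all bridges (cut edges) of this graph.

a-h, b-e, c-e, d-f, e-f, e-h, i-k, i-l

The edges on the cycle e-g-j-e are not bridges since each lies on that cycle.
But removing e—f disconnects e from f; removing k—i disconnects k from i; removing e—b disconnects e from b; removing f—d disconnects f from d — these are bridges.
In total 8 edges are bridges.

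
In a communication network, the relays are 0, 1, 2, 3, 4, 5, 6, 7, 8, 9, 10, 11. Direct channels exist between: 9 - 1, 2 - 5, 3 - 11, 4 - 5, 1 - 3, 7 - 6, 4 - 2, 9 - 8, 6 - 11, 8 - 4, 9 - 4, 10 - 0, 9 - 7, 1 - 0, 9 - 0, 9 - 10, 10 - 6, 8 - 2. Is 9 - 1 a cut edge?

After removing 9 - 1, the path 9-0-1 still connects them, so the edge is not a bridge.

No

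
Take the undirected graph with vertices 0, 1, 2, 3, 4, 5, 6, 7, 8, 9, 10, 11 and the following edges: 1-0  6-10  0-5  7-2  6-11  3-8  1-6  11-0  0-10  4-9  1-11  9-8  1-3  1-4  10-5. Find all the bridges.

The edges on the cycle 1-6-10-5-0-1 are not bridges since each lies on that cycle.
But removing 7-2 disconnects 7 from 2 — this is a bridge.

2-7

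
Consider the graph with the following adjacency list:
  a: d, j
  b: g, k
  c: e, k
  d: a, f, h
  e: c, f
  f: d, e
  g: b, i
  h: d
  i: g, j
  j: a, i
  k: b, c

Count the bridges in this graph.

1

The edges on the cycle a-d-f-e-c-k-b-g-i-j-a are not bridges since each lies on that cycle.
But removing d-h disconnects d from h — this is a bridge.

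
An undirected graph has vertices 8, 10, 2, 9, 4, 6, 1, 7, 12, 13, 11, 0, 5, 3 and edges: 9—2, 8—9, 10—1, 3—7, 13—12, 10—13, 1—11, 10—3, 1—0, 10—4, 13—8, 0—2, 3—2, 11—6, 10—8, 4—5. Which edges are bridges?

1-11, 10-4, 11-6, 12-13, 3-7, 4-5

The edges on the cycle 10-13-8-10 are not bridges since each lies on that cycle.
But removing 3—7 disconnects 3 from 7; removing 5—4 disconnects 5 from 4; removing 11—6 disconnects 11 from 6; removing 12—13 disconnects 12 from 13 — these are bridges.
In total 6 edges are bridges.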